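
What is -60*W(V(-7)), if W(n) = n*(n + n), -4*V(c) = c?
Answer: -735/2 ≈ -367.50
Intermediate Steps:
V(c) = -c/4
W(n) = 2*n² (W(n) = n*(2*n) = 2*n²)
-60*W(V(-7)) = -120*(-¼*(-7))² = -120*(7/4)² = -120*49/16 = -60*49/8 = -735/2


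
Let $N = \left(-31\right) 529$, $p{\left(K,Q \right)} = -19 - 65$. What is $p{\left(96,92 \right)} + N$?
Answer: $-16483$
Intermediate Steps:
$p{\left(K,Q \right)} = -84$ ($p{\left(K,Q \right)} = -19 - 65 = -84$)
$N = -16399$
$p{\left(96,92 \right)} + N = -84 - 16399 = -16483$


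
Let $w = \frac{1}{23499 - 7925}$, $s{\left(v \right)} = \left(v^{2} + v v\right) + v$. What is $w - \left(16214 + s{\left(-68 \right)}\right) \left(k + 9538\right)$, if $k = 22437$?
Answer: $- \frac{12645669838099}{15574} \approx -8.1197 \cdot 10^{8}$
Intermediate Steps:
$s{\left(v \right)} = v + 2 v^{2}$ ($s{\left(v \right)} = \left(v^{2} + v^{2}\right) + v = 2 v^{2} + v = v + 2 v^{2}$)
$w = \frac{1}{15574}$ ($w = \frac{1}{23499 - 7925} = \frac{1}{15574} \approx 6.421 \cdot 10^{-5}$)
$w - \left(16214 + s{\left(-68 \right)}\right) \left(k + 9538\right) = \frac{1}{15574} - \left(16214 - 68 \left(1 + 2 \left(-68\right)\right)\right) \left(22437 + 9538\right) = \frac{1}{15574} - \left(16214 - 68 \left(1 - 136\right)\right) 31975 = \frac{1}{15574} - \left(16214 - -9180\right) 31975 = \frac{1}{15574} - \left(16214 + 9180\right) 31975 = \frac{1}{15574} - 25394 \cdot 31975 = \frac{1}{15574} - 811973150 = - \frac{12645669838099}{15574}$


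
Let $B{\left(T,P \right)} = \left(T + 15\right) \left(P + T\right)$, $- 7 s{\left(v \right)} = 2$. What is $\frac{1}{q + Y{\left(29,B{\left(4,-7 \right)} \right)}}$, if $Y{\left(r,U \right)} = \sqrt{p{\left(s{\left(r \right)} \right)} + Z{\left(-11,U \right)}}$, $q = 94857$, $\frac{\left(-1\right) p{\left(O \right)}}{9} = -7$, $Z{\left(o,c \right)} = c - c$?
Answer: $\frac{4517}{428469066} - \frac{\sqrt{7}}{2999283462} \approx 1.0541 \cdot 10^{-5}$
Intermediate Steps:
$Z{\left(o,c \right)} = 0$
$s{\left(v \right)} = - \frac{2}{7}$ ($s{\left(v \right)} = \left(- \frac{1}{7}\right) 2 = - \frac{2}{7}$)
$p{\left(O \right)} = 63$ ($p{\left(O \right)} = \left(-9\right) \left(-7\right) = 63$)
$B{\left(T,P \right)} = \left(15 + T\right) \left(P + T\right)$
$Y{\left(r,U \right)} = 3 \sqrt{7}$ ($Y{\left(r,U \right)} = \sqrt{63 + 0} = \sqrt{63} = 3 \sqrt{7}$)
$\frac{1}{q + Y{\left(29,B{\left(4,-7 \right)} \right)}} = \frac{1}{94857 + 3 \sqrt{7}}$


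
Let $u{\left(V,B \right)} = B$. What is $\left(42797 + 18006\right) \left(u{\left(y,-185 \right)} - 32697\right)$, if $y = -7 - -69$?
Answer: $-1999324246$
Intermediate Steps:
$y = 62$ ($y = -7 + 69 = 62$)
$\left(42797 + 18006\right) \left(u{\left(y,-185 \right)} - 32697\right) = \left(42797 + 18006\right) \left(-185 - 32697\right) = 60803 \left(-32882\right) = -1999324246$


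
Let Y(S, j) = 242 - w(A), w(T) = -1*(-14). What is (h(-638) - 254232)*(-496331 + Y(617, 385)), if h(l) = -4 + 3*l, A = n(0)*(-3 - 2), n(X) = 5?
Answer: 127076783450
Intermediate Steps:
A = -25 (A = 5*(-3 - 2) = 5*(-5) = -25)
w(T) = 14
Y(S, j) = 228 (Y(S, j) = 242 - 1*14 = 242 - 14 = 228)
(h(-638) - 254232)*(-496331 + Y(617, 385)) = ((-4 + 3*(-638)) - 254232)*(-496331 + 228) = ((-4 - 1914) - 254232)*(-496103) = (-1918 - 254232)*(-496103) = -256150*(-496103) = 127076783450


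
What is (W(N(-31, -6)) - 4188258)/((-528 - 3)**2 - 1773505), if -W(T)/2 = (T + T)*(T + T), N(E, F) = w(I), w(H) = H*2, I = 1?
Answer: 2094145/745772 ≈ 2.8080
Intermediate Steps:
w(H) = 2*H
N(E, F) = 2 (N(E, F) = 2*1 = 2)
W(T) = -8*T**2 (W(T) = -2*(T + T)*(T + T) = -2*2*T*2*T = -8*T**2)
(W(N(-31, -6)) - 4188258)/((-528 - 3)**2 - 1773505) = (-8*2**2 - 4188258)/((-528 - 3)**2 - 1773505) = (-8*4 - 4188258)/((-531)**2 - 1773505) = (-32 - 4188258)/(281961 - 1773505) = -4188290/(-1491544) = -4188290*(-1/1491544) = 2094145/745772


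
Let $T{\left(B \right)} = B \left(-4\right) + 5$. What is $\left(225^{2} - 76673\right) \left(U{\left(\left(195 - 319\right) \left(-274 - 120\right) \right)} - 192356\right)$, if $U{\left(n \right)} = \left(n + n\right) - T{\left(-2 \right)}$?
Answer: $2465625536$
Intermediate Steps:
$T{\left(B \right)} = 5 - 4 B$ ($T{\left(B \right)} = - 4 B + 5 = 5 - 4 B$)
$U{\left(n \right)} = -13 + 2 n$ ($U{\left(n \right)} = \left(n + n\right) - \left(5 - -8\right) = 2 n - \left(5 + 8\right) = 2 n - 13 = -13 + 2 n$)
$\left(225^{2} - 76673\right) \left(U{\left(\left(195 - 319\right) \left(-274 - 120\right) \right)} - 192356\right) = \left(225^{2} - 76673\right) \left(\left(-13 + 2 \left(195 - 319\right) \left(-274 - 120\right)\right) - 192356\right) = \left(50625 - 76673\right) \left(\left(-13 + 2 \left(\left(-124\right) \left(-394\right)\right)\right) - 192356\right) = - 26048 \left(\left(-13 + 2 \cdot 48856\right) - 192356\right) = - 26048 \left(\left(-13 + 97712\right) - 192356\right) = - 26048 \left(97699 - 192356\right) = \left(-26048\right) \left(-94657\right) = 2465625536$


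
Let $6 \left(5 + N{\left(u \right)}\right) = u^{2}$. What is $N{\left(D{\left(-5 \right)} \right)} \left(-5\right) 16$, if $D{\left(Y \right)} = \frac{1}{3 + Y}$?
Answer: $\frac{1190}{3} \approx 396.67$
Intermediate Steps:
$N{\left(u \right)} = -5 + \frac{u^{2}}{6}$
$N{\left(D{\left(-5 \right)} \right)} \left(-5\right) 16 = \left(-5 + \frac{\left(\frac{1}{3 - 5}\right)^{2}}{6}\right) \left(-5\right) 16 = \left(-5 + \frac{\left(\frac{1}{-2}\right)^{2}}{6}\right) \left(-5\right) 16 = \left(-5 + \frac{\left(- \frac{1}{2}\right)^{2}}{6}\right) \left(-5\right) 16 = \left(-5 + \frac{1}{6} \cdot \frac{1}{4}\right) \left(-5\right) 16 = \left(-5 + \frac{1}{24}\right) \left(-5\right) 16 = \left(- \frac{119}{24}\right) \left(-5\right) 16 = \frac{595}{24} \cdot 16 = \frac{1190}{3}$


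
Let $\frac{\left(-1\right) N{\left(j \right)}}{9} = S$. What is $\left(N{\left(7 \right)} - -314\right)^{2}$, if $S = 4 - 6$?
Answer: $110224$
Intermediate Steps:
$S = -2$
$N{\left(j \right)} = 18$ ($N{\left(j \right)} = \left(-9\right) \left(-2\right) = 18$)
$\left(N{\left(7 \right)} - -314\right)^{2} = \left(18 - -314\right)^{2} = \left(18 + 314\right)^{2} = 332^{2} = 110224$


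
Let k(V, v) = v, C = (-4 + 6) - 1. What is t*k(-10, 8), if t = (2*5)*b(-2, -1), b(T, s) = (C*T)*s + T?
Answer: 0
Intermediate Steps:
C = 1 (C = 2 - 1 = 1)
b(T, s) = T + T*s (b(T, s) = (1*T)*s + T = T*s + T = T + T*s)
t = 0 (t = (2*5)*(-2*(1 - 1)) = 10*(-2*0) = 10*0 = 0)
t*k(-10, 8) = 0*8 = 0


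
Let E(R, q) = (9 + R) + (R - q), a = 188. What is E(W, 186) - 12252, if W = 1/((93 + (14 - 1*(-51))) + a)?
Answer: -2150216/173 ≈ -12429.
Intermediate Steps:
W = 1/346 (W = 1/((93 + (14 - 1*(-51))) + 188) = 1/((93 + (14 + 51)) + 188) = 1/((93 + 65) + 188) = 1/(158 + 188) = 1/346 ≈ 0.0028902)
E(R, q) = 9 - q + 2*R
E(W, 186) - 12252 = (9 - 1*186 + 2*(1/346)) - 12252 = (9 - 186 + 1/173) - 12252 = -30620/173 - 12252 = -2150216/173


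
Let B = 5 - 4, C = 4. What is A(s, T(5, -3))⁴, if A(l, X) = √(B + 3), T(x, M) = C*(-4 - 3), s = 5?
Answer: 16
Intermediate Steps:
B = 1
T(x, M) = -28 (T(x, M) = 4*(-4 - 3) = 4*(-7) = -28)
A(l, X) = 2 (A(l, X) = √(1 + 3) = √4 = 2)
A(s, T(5, -3))⁴ = 2⁴ = 16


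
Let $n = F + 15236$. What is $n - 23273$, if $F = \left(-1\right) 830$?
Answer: $-8867$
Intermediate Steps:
$F = -830$
$n = 14406$ ($n = -830 + 15236 = 14406$)
$n - 23273 = 14406 - 23273 = -8867$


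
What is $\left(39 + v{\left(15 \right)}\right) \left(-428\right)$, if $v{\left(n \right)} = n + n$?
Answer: $-29532$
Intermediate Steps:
$v{\left(n \right)} = 2 n$
$\left(39 + v{\left(15 \right)}\right) \left(-428\right) = \left(39 + 2 \cdot 15\right) \left(-428\right) = \left(39 + 30\right) \left(-428\right) = 69 \left(-428\right) = -29532$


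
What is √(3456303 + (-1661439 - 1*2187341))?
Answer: I*√392477 ≈ 626.48*I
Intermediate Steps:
√(3456303 + (-1661439 - 1*2187341)) = √(3456303 + (-1661439 - 2187341)) = √(3456303 - 3848780) = √(-392477) = I*√392477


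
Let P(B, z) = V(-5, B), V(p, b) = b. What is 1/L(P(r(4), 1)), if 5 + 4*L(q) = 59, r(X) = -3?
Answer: 2/27 ≈ 0.074074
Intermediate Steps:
P(B, z) = B
L(q) = 27/2 (L(q) = -5/4 + (¼)*59 = -5/4 + 59/4 = 27/2)
1/L(P(r(4), 1)) = 1/(27/2) = 2/27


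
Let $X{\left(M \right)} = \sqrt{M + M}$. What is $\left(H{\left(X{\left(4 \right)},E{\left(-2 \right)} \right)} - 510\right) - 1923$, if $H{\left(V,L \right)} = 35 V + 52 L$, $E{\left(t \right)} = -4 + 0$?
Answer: $-2641 + 70 \sqrt{2} \approx -2542.0$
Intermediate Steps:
$E{\left(t \right)} = -4$
$X{\left(M \right)} = \sqrt{2} \sqrt{M}$ ($X{\left(M \right)} = \sqrt{2 M} = \sqrt{2} \sqrt{M}$)
$\left(H{\left(X{\left(4 \right)},E{\left(-2 \right)} \right)} - 510\right) - 1923 = \left(\left(35 \sqrt{2} \sqrt{4} + 52 \left(-4\right)\right) - 510\right) - 1923 = \left(\left(35 \sqrt{2} \cdot 2 - 208\right) - 510\right) - 1923 = \left(\left(35 \cdot 2 \sqrt{2} - 208\right) - 510\right) - 1923 = \left(\left(70 \sqrt{2} - 208\right) - 510\right) - 1923 = \left(\left(-208 + 70 \sqrt{2}\right) - 510\right) - 1923 = \left(-718 + 70 \sqrt{2}\right) - 1923 = -2641 + 70 \sqrt{2}$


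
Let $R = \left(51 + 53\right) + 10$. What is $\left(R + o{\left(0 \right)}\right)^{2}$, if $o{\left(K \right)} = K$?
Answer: $12996$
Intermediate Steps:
$R = 114$ ($R = 104 + 10 = 114$)
$\left(R + o{\left(0 \right)}\right)^{2} = \left(114 + 0\right)^{2} = 114^{2} = 12996$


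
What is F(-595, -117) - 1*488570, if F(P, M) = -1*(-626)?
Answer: -487944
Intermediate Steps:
F(P, M) = 626
F(-595, -117) - 1*488570 = 626 - 1*488570 = 626 - 488570 = -487944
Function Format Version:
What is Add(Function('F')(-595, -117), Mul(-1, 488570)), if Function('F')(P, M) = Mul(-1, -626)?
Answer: -487944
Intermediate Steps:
Function('F')(P, M) = 626
Add(Function('F')(-595, -117), Mul(-1, 488570)) = Add(626, Mul(-1, 488570)) = Add(626, -488570) = -487944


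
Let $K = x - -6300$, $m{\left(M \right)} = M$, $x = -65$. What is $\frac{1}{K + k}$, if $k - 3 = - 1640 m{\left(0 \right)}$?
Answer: $\frac{1}{6238} \approx 0.00016031$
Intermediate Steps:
$K = 6235$ ($K = -65 - -6300 = -65 + 6300 = 6235$)
$k = 3$ ($k = 3 - 0 = 3 + 0 = 3$)
$\frac{1}{K + k} = \frac{1}{6235 + 3} = \frac{1}{6238}$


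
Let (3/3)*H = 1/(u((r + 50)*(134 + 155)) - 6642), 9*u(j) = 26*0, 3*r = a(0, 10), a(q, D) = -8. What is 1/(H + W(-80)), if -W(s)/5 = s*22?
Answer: 6642/58449599 ≈ 0.00011364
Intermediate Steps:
r = -8/3 (r = (⅓)*(-8) = -8/3 ≈ -2.6667)
W(s) = -110*s (W(s) = -5*s*22 = -110*s)
u(j) = 0 (u(j) = (26*0)/9 = (⅑)*0 = 0)
H = -1/6642 (H = 1/(0 - 6642) = 1/(-6642) = -1/6642 ≈ -0.00015056)
1/(H + W(-80)) = 1/(-1/6642 - 110*(-80)) = 1/(-1/6642 + 8800) = 1/(58449599/6642) = 6642/58449599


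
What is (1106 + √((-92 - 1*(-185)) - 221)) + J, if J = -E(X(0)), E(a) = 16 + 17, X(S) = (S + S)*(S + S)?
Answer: 1073 + 8*I*√2 ≈ 1073.0 + 11.314*I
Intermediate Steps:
X(S) = 4*S² (X(S) = (2*S)*(2*S) = 4*S²)
E(a) = 33
J = -33 (J = -1*33 = -33)
(1106 + √((-92 - 1*(-185)) - 221)) + J = (1106 + √((-92 - 1*(-185)) - 221)) - 33 = (1106 + √((-92 + 185) - 221)) - 33 = (1106 + √(93 - 221)) - 33 = (1106 + √(-128)) - 33 = (1106 + 8*I*√2) - 33 = 1073 + 8*I*√2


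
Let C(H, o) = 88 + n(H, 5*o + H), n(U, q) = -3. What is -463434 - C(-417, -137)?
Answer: -463519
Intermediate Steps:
C(H, o) = 85 (C(H, o) = 88 - 3 = 85)
-463434 - C(-417, -137) = -463434 - 1*85 = -463434 - 85 = -463519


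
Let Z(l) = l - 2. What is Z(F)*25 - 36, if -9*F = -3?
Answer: -233/3 ≈ -77.667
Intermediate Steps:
F = ⅓ (F = -⅑*(-3) = ⅓ ≈ 0.33333)
Z(l) = -2 + l
Z(F)*25 - 36 = (-2 + ⅓)*25 - 36 = -5/3*25 - 36 = -125/3 - 36 = -233/3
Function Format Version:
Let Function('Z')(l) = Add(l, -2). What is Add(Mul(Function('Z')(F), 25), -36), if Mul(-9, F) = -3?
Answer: Rational(-233, 3) ≈ -77.667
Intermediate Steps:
F = Rational(1, 3) (F = Mul(Rational(-1, 9), -3) = Rational(1, 3) ≈ 0.33333)
Function('Z')(l) = Add(-2, l)
Add(Mul(Function('Z')(F), 25), -36) = Add(Mul(Add(-2, Rational(1, 3)), 25), -36) = Add(Mul(Rational(-5, 3), 25), -36) = Add(Rational(-125, 3), -36) = Rational(-233, 3)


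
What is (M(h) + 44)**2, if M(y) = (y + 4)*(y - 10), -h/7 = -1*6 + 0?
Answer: 2298256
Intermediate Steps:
h = 42 (h = -7*(-1*6 + 0) = -7*(-6 + 0) = -7*(-6) = 42)
M(y) = (-10 + y)*(4 + y) (M(y) = (4 + y)*(-10 + y) = (-10 + y)*(4 + y))
(M(h) + 44)**2 = ((-40 + 42**2 - 6*42) + 44)**2 = ((-40 + 1764 - 252) + 44)**2 = (1472 + 44)**2 = 1516**2 = 2298256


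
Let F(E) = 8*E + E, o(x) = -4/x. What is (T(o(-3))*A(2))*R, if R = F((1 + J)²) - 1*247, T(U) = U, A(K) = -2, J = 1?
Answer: 1688/3 ≈ 562.67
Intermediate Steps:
F(E) = 9*E
R = -211 (R = 9*(1 + 1)² - 1*247 = 9*2² - 247 = 9*4 - 247 = 36 - 247 = -211)
(T(o(-3))*A(2))*R = (-4/(-3)*(-2))*(-211) = (-4*(-⅓)*(-2))*(-211) = ((4/3)*(-2))*(-211) = -8/3*(-211) = 1688/3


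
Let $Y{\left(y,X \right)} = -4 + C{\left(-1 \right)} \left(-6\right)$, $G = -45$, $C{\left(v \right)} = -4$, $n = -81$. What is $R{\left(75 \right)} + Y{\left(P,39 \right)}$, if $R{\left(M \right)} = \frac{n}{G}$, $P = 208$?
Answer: $\frac{109}{5} \approx 21.8$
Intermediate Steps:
$Y{\left(y,X \right)} = 20$ ($Y{\left(y,X \right)} = -4 - -24 = -4 + 24 = 20$)
$R{\left(M \right)} = \frac{9}{5}$ ($R{\left(M \right)} = - \frac{81}{-45} = \left(-81\right) \left(- \frac{1}{45}\right) = \frac{9}{5}$)
$R{\left(75 \right)} + Y{\left(P,39 \right)} = \frac{9}{5} + 20 = \frac{109}{5}$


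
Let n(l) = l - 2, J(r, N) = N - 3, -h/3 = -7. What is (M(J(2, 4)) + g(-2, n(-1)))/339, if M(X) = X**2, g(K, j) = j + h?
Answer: 19/339 ≈ 0.056047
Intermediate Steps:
h = 21 (h = -3*(-7) = 21)
J(r, N) = -3 + N
n(l) = -2 + l
g(K, j) = 21 + j (g(K, j) = j + 21 = 21 + j)
(M(J(2, 4)) + g(-2, n(-1)))/339 = ((-3 + 4)**2 + (21 + (-2 - 1)))/339 = (1**2 + (21 - 3))*(1/339) = (1 + 18)*(1/339) = 19*(1/339) = 19/339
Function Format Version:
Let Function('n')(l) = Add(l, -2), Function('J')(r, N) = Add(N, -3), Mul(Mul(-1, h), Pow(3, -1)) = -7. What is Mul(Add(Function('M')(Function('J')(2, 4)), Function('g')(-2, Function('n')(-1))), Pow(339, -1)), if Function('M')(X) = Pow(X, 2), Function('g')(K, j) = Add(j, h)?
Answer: Rational(19, 339) ≈ 0.056047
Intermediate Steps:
h = 21 (h = Mul(-3, -7) = 21)
Function('J')(r, N) = Add(-3, N)
Function('n')(l) = Add(-2, l)
Function('g')(K, j) = Add(21, j) (Function('g')(K, j) = Add(j, 21) = Add(21, j))
Mul(Add(Function('M')(Function('J')(2, 4)), Function('g')(-2, Function('n')(-1))), Pow(339, -1)) = Mul(Add(Pow(Add(-3, 4), 2), Add(21, Add(-2, -1))), Pow(339, -1)) = Mul(Add(Pow(1, 2), Add(21, -3)), Rational(1, 339)) = Mul(Add(1, 18), Rational(1, 339)) = Mul(19, Rational(1, 339)) = Rational(19, 339)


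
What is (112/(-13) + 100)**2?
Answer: 1411344/169 ≈ 8351.1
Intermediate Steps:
(112/(-13) + 100)**2 = (112*(-1/13) + 100)**2 = (-112/13 + 100)**2 = (1188/13)**2 = 1411344/169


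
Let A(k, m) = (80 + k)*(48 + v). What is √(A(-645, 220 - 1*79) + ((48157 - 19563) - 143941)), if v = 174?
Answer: 3*I*√26753 ≈ 490.69*I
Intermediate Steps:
A(k, m) = 17760 + 222*k (A(k, m) = (80 + k)*(48 + 174) = (80 + k)*222 = 17760 + 222*k)
√(A(-645, 220 - 1*79) + ((48157 - 19563) - 143941)) = √((17760 + 222*(-645)) + ((48157 - 19563) - 143941)) = √((17760 - 143190) + (28594 - 143941)) = √(-125430 - 115347) = √(-240777) = 3*I*√26753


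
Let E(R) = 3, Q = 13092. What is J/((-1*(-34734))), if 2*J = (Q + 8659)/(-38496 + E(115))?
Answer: -21751/2674031724 ≈ -8.1342e-6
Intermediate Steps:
J = -21751/76986 (J = ((13092 + 8659)/(-38496 + 3))/2 = (21751/(-38493))/2 = (21751*(-1/38493))/2 = (1/2)*(-21751/38493) = -21751/76986 ≈ -0.28253)
J/((-1*(-34734))) = -21751/(76986*((-1*(-34734)))) = -21751/76986/34734 = -21751/76986*1/34734 = -21751/2674031724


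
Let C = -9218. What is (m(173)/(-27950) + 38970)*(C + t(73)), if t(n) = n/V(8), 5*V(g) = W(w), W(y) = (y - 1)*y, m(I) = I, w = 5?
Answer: -40081887622273/111800 ≈ -3.5851e+8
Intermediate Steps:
W(y) = y*(-1 + y) (W(y) = (-1 + y)*y = y*(-1 + y))
V(g) = 4 (V(g) = (5*(-1 + 5))/5 = (5*4)/5 = (⅕)*20 = 4)
t(n) = n/4
(m(173)/(-27950) + 38970)*(C + t(73)) = (173/(-27950) + 38970)*(-9218 + (¼)*73) = (173*(-1/27950) + 38970)*(-9218 + 73/4) = (-173/27950 + 38970)*(-36799/4) = (1089211327/27950)*(-36799/4) = -40081887622273/111800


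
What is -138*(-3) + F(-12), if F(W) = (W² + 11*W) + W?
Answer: 414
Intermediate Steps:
F(W) = W² + 12*W
-138*(-3) + F(-12) = -138*(-3) - 12*(12 - 12) = 414 - 12*0 = 414 + 0 = 414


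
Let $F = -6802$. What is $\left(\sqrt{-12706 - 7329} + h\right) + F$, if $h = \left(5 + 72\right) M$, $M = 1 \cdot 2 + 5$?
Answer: $-6263 + i \sqrt{20035} \approx -6263.0 + 141.55 i$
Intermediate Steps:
$M = 7$ ($M = 2 + 5 = 7$)
$h = 539$ ($h = \left(5 + 72\right) 7 = 77 \cdot 7 = 539$)
$\left(\sqrt{-12706 - 7329} + h\right) + F = \left(\sqrt{-12706 - 7329} + 539\right) - 6802 = \left(\sqrt{-20035} + 539\right) - 6802 = \left(i \sqrt{20035} + 539\right) - 6802 = \left(539 + i \sqrt{20035}\right) - 6802 = -6263 + i \sqrt{20035}$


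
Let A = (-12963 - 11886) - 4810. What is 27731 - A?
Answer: 57390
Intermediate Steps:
A = -29659 (A = -24849 - 4810 = -29659)
27731 - A = 27731 - 1*(-29659) = 27731 + 29659 = 57390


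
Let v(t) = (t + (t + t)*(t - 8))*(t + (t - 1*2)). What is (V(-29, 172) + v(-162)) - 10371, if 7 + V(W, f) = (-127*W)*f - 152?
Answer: -17280322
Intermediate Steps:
v(t) = (-2 + 2*t)*(t + 2*t*(-8 + t)) (v(t) = (t + (2*t)*(-8 + t))*(t + (t - 2)) = (t + 2*t*(-8 + t))*(t + (-2 + t)) = (t + 2*t*(-8 + t))*(-2 + 2*t) = (-2 + 2*t)*(t + 2*t*(-8 + t)))
V(W, f) = -159 - 127*W*f (V(W, f) = -7 + ((-127*W)*f - 152) = -7 + (-127*W*f - 152) = -7 + (-152 - 127*W*f) = -159 - 127*W*f)
(V(-29, 172) + v(-162)) - 10371 = ((-159 - 127*(-29)*172) + 2*(-162)*(15 - 17*(-162) + 2*(-162)**2)) - 10371 = ((-159 + 633476) + 2*(-162)*(15 + 2754 + 2*26244)) - 10371 = (633317 + 2*(-162)*(15 + 2754 + 52488)) - 10371 = (633317 + 2*(-162)*55257) - 10371 = (633317 - 17903268) - 10371 = -17269951 - 10371 = -17280322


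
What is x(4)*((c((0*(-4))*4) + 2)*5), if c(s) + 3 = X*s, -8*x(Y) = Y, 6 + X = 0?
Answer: 5/2 ≈ 2.5000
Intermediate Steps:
X = -6 (X = -6 + 0 = -6)
x(Y) = -Y/8
c(s) = -3 - 6*s
x(4)*((c((0*(-4))*4) + 2)*5) = (-⅛*4)*(((-3 - 6*0*(-4)*4) + 2)*5) = -((-3 - 0*4) + 2)*5/2 = -((-3 - 6*0) + 2)*5/2 = -((-3 + 0) + 2)*5/2 = -(-3 + 2)*5/2 = -(-1)*5/2 = -½*(-5) = 5/2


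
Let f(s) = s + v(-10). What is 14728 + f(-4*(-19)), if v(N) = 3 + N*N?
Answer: 14907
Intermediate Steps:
v(N) = 3 + N²
f(s) = 103 + s (f(s) = s + (3 + (-10)²) = s + (3 + 100) = s + 103 = 103 + s)
14728 + f(-4*(-19)) = 14728 + (103 - 4*(-19)) = 14728 + (103 + 76) = 14728 + 179 = 14907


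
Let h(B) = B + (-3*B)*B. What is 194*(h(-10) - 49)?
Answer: -69646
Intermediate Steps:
h(B) = B - 3*B²
194*(h(-10) - 49) = 194*(-10*(1 - 3*(-10)) - 49) = 194*(-10*(1 + 30) - 49) = 194*(-10*31 - 49) = 194*(-310 - 49) = 194*(-359) = -69646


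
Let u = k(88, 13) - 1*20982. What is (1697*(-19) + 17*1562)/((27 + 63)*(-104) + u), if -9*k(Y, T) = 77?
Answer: 51201/273155 ≈ 0.18744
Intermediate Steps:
k(Y, T) = -77/9 (k(Y, T) = -1/9*77 = -77/9)
u = -188915/9 (u = -77/9 - 1*20982 = -77/9 - 20982 = -188915/9 ≈ -20991.)
(1697*(-19) + 17*1562)/((27 + 63)*(-104) + u) = (1697*(-19) + 17*1562)/((27 + 63)*(-104) - 188915/9) = (-32243 + 26554)/(90*(-104) - 188915/9) = -5689/(-9360 - 188915/9) = -5689/(-273155/9) = -5689*(-9/273155) = 51201/273155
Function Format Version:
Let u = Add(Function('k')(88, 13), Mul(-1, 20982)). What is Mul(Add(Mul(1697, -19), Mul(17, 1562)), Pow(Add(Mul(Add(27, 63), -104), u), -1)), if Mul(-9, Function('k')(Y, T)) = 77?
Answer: Rational(51201, 273155) ≈ 0.18744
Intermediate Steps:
Function('k')(Y, T) = Rational(-77, 9) (Function('k')(Y, T) = Mul(Rational(-1, 9), 77) = Rational(-77, 9))
u = Rational(-188915, 9) (u = Add(Rational(-77, 9), Mul(-1, 20982)) = Add(Rational(-77, 9), -20982) = Rational(-188915, 9) ≈ -20991.)
Mul(Add(Mul(1697, -19), Mul(17, 1562)), Pow(Add(Mul(Add(27, 63), -104), u), -1)) = Mul(Add(Mul(1697, -19), Mul(17, 1562)), Pow(Add(Mul(Add(27, 63), -104), Rational(-188915, 9)), -1)) = Mul(Add(-32243, 26554), Pow(Add(Mul(90, -104), Rational(-188915, 9)), -1)) = Mul(-5689, Pow(Add(-9360, Rational(-188915, 9)), -1)) = Mul(-5689, Pow(Rational(-273155, 9), -1)) = Mul(-5689, Rational(-9, 273155)) = Rational(51201, 273155)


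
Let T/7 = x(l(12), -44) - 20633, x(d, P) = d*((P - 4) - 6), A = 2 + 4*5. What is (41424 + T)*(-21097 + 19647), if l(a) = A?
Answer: 161418350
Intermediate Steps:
A = 22 (A = 2 + 20 = 22)
l(a) = 22
x(d, P) = d*(-10 + P) (x(d, P) = d*((-4 + P) - 6) = d*(-10 + P))
T = -152747 (T = 7*(22*(-10 - 44) - 20633) = 7*(22*(-54) - 20633) = 7*(-1188 - 20633) = 7*(-21821) = -152747)
(41424 + T)*(-21097 + 19647) = (41424 - 152747)*(-21097 + 19647) = -111323*(-1450) = 161418350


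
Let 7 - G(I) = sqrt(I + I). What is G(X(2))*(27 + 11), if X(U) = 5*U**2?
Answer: 266 - 76*sqrt(10) ≈ 25.667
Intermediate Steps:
G(I) = 7 - sqrt(2)*sqrt(I) (G(I) = 7 - sqrt(I + I) = 7 - sqrt(2*I) = 7 - sqrt(2)*sqrt(I))
G(X(2))*(27 + 11) = (7 - sqrt(2)*sqrt(5*2**2))*(27 + 11) = (7 - sqrt(2)*sqrt(5*4))*38 = (7 - sqrt(2)*sqrt(20))*38 = (7 - sqrt(2)*2*sqrt(5))*38 = (7 - 2*sqrt(10))*38 = 266 - 76*sqrt(10)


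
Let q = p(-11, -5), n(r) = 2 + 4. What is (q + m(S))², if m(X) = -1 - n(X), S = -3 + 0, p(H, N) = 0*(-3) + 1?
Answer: 36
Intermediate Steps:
p(H, N) = 1 (p(H, N) = 0 + 1 = 1)
n(r) = 6
S = -3
q = 1
m(X) = -7 (m(X) = -1 - 1*6 = -1 - 6 = -7)
(q + m(S))² = (1 - 7)² = (-6)² = 36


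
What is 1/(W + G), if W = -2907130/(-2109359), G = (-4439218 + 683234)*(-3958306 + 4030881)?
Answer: -2109359/574991306329722070 ≈ -3.6685e-12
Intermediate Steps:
G = -272590538800 (G = -3755984*72575 = -272590538800)
W = 2907130/2109359 (W = -2907130*(-1/2109359) = 2907130/2109359 ≈ 1.3782)
1/(W + G) = 1/(2907130/2109359 - 272590538800) = 1/(-574991306329722070/2109359) = -2109359/574991306329722070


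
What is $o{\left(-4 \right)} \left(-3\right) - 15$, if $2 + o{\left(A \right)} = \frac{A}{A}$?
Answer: $-12$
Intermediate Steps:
$o{\left(A \right)} = -1$ ($o{\left(A \right)} = -2 + \frac{A}{A} = -2 + 1 = -1$)
$o{\left(-4 \right)} \left(-3\right) - 15 = \left(-1\right) \left(-3\right) - 15 = 3 - 15 = -12$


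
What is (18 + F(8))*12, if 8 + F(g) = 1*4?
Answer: 168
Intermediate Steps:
F(g) = -4 (F(g) = -8 + 1*4 = -8 + 4 = -4)
(18 + F(8))*12 = (18 - 4)*12 = 14*12 = 168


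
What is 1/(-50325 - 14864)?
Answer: -1/65189 ≈ -1.5340e-5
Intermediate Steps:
1/(-50325 - 14864) = 1/(-65189) = -1/65189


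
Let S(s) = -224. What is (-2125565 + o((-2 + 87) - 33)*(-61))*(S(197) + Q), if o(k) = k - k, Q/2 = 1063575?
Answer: -4520919463190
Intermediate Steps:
Q = 2127150 (Q = 2*1063575 = 2127150)
o(k) = 0
(-2125565 + o((-2 + 87) - 33)*(-61))*(S(197) + Q) = (-2125565 + 0*(-61))*(-224 + 2127150) = (-2125565 + 0)*2126926 = -2125565*2126926 = -4520919463190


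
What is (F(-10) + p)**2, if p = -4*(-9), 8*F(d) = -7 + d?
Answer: 73441/64 ≈ 1147.5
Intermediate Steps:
F(d) = -7/8 + d/8 (F(d) = (-7 + d)/8 = -7/8 + d/8)
p = 36
(F(-10) + p)**2 = ((-7/8 + (1/8)*(-10)) + 36)**2 = ((-7/8 - 5/4) + 36)**2 = (-17/8 + 36)**2 = (271/8)**2 = 73441/64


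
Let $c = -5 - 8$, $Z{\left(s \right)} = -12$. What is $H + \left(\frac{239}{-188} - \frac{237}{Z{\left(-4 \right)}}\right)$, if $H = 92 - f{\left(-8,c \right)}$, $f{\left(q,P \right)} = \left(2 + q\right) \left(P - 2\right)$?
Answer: $\frac{1925}{94} \approx 20.479$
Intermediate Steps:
$c = -13$ ($c = -5 - 8 = -13$)
$f{\left(q,P \right)} = \left(-2 + P\right) \left(2 + q\right)$ ($f{\left(q,P \right)} = \left(2 + q\right) \left(-2 + P\right) = \left(-2 + P\right) \left(2 + q\right)$)
$H = 2$ ($H = 92 - \left(-4 - -16 + 2 \left(-13\right) - -104\right) = 92 - \left(-4 + 16 - 26 + 104\right) = 92 - 90 = 2$)
$H + \left(\frac{239}{-188} - \frac{237}{Z{\left(-4 \right)}}\right) = 2 + \left(\frac{239}{-188} - \frac{237}{-12}\right) = 2 + \left(239 \left(- \frac{1}{188}\right) - - \frac{79}{4}\right) = 2 + \left(- \frac{239}{188} + \frac{79}{4}\right) = 2 + \frac{1737}{94} = \frac{1925}{94}$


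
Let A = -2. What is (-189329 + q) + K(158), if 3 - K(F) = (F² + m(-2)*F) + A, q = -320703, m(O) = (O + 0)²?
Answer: -535623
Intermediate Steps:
m(O) = O²
K(F) = 5 - F² - 4*F (K(F) = 3 - ((F² + (-2)²*F) - 2) = 3 - ((F² + 4*F) - 2) = 3 - (-2 + F² + 4*F) = 3 + (2 - F² - 4*F) = 5 - F² - 4*F)
(-189329 + q) + K(158) = (-189329 - 320703) + (5 - 1*158² - 4*158) = -510032 + (5 - 1*24964 - 632) = -510032 + (5 - 24964 - 632) = -510032 - 25591 = -535623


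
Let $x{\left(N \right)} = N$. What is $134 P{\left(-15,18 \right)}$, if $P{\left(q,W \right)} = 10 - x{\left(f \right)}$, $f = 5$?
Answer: $670$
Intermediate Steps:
$P{\left(q,W \right)} = 5$ ($P{\left(q,W \right)} = 10 - 5 = 5$)
$134 P{\left(-15,18 \right)} = 134 \cdot 5 = 670$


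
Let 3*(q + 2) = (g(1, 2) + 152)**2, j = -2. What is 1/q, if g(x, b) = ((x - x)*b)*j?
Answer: 3/23098 ≈ 0.00012988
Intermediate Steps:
g(x, b) = 0 (g(x, b) = ((x - x)*b)*(-2) = (0*b)*(-2) = 0*(-2) = 0)
q = 23098/3 (q = -2 + (0 + 152)**2/3 = -2 + (1/3)*152**2 = -2 + (1/3)*23104 = -2 + 23104/3 = 23098/3 ≈ 7699.3)
1/q = 1/(23098/3) = 3/23098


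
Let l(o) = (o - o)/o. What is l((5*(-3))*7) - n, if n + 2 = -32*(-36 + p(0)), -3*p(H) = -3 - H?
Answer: -1118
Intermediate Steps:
p(H) = 1 + H/3 (p(H) = -(-3 - H)/3 = 1 + H/3)
l(o) = 0 (l(o) = 0/o = 0)
n = 1118 (n = -2 - 32*(-36 + (1 + (1/3)*0)) = -2 - 32*(-36 + (1 + 0)) = -2 - 32*(-36 + 1) = -2 - 32*(-35) = -2 + 1120 = 1118)
l((5*(-3))*7) - n = 0 - 1*1118 = 0 - 1118 = -1118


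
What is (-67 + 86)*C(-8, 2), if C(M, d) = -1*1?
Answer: -19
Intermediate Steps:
C(M, d) = -1
(-67 + 86)*C(-8, 2) = (-67 + 86)*(-1) = 19*(-1) = -19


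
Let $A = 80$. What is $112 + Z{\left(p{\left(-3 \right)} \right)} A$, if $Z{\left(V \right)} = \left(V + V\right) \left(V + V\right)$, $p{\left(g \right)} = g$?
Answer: $2992$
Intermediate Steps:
$Z{\left(V \right)} = 4 V^{2}$ ($Z{\left(V \right)} = 2 V 2 V = 4 V^{2}$)
$112 + Z{\left(p{\left(-3 \right)} \right)} A = 112 + 4 \left(-3\right)^{2} \cdot 80 = 112 + 4 \cdot 9 \cdot 80 = 112 + 36 \cdot 80 = 112 + 2880 = 2992$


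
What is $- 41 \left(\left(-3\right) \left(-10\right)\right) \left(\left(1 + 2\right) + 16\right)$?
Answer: $-23370$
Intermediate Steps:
$- 41 \left(\left(-3\right) \left(-10\right)\right) \left(\left(1 + 2\right) + 16\right) = \left(-41\right) 30 \left(3 + 16\right) = \left(-1230\right) 19 = -23370$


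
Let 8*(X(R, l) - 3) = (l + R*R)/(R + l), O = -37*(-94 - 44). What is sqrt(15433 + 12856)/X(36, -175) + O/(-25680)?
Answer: -851/4280 + 1112*sqrt(28289)/2215 ≈ 84.240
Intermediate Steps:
O = 5106 (O = -37*(-138) = 5106)
X(R, l) = 3 + (l + R**2)/(8*(R + l)) (X(R, l) = 3 + ((l + R*R)/(R + l))/8 = 3 + ((l + R**2)/(R + l))/8 = 3 + (l + R**2)/(8*(R + l)))
sqrt(15433 + 12856)/X(36, -175) + O/(-25680) = sqrt(15433 + 12856)/(((36**2 + 24*36 + 25*(-175))/(8*(36 - 175)))) + 5106/(-25680) = sqrt(28289)/(((1/8)*(1296 + 864 - 4375)/(-139))) + 5106*(-1/25680) = sqrt(28289)/(((1/8)*(-1/139)*(-2215))) - 851/4280 = sqrt(28289)/(2215/1112) - 851/4280 = sqrt(28289)*(1112/2215) - 851/4280 = 1112*sqrt(28289)/2215 - 851/4280 = -851/4280 + 1112*sqrt(28289)/2215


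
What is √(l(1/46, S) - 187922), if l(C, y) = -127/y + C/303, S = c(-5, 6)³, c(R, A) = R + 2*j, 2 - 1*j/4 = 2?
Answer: I*√22816877743812810/348450 ≈ 433.5*I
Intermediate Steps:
j = 0 (j = 8 - 4*2 = 8 - 8 = 0)
c(R, A) = R (c(R, A) = R + 2*0 = R + 0 = R)
S = -125 (S = (-5)³ = -125)
l(C, y) = -127/y + C/303 (l(C, y) = -127/y + C*(1/303) = -127/y + C/303)
√(l(1/46, S) - 187922) = √((-127/(-125) + (1/303)/46) - 187922) = √((-127*(-1/125) + (1/303)*(1/46)) - 187922) = √((127/125 + 1/13938) - 187922) = √(1770251/1742250 - 187922) = √(-327405334249/1742250) = I*√22816877743812810/348450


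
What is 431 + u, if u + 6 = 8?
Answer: 433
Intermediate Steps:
u = 2 (u = -6 + 8 = 2)
431 + u = 431 + 2 = 433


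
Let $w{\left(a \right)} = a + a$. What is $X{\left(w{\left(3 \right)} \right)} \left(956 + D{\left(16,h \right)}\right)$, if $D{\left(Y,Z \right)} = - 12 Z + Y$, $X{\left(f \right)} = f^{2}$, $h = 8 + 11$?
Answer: $26784$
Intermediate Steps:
$w{\left(a \right)} = 2 a$
$h = 19$
$D{\left(Y,Z \right)} = Y - 12 Z$
$X{\left(w{\left(3 \right)} \right)} \left(956 + D{\left(16,h \right)}\right) = \left(2 \cdot 3\right)^{2} \left(956 + \left(16 - 228\right)\right) = 6^{2} \left(956 + \left(16 - 228\right)\right) = 36 \left(956 - 212\right) = 36 \cdot 744 = 26784$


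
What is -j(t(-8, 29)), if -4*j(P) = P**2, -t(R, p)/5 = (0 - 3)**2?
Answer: 2025/4 ≈ 506.25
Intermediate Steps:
t(R, p) = -45 (t(R, p) = -5*(0 - 3)**2 = -5*(-3)**2 = -5*9 = -45)
j(P) = -P**2/4
-j(t(-8, 29)) = -(-1)*(-45)**2/4 = -(-1)*2025/4 = -1*(-2025/4) = 2025/4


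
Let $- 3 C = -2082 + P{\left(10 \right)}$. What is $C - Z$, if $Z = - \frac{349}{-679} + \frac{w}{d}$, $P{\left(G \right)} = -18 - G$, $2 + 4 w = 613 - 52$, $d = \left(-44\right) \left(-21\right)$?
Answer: $\frac{251914945}{358512} \approx 702.67$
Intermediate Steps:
$d = 924$
$w = \frac{559}{4}$ ($w = - \frac{1}{2} + \frac{613 - 52}{4} = - \frac{1}{2} + \frac{1}{4} \cdot 561 = - \frac{1}{2} + \frac{561}{4} = \frac{559}{4} \approx 139.75$)
$C = \frac{2110}{3}$ ($C = - \frac{-2082 - 28}{3} = \left(- \frac{1}{3}\right) \left(-2110\right) = \frac{2110}{3} \approx 703.33$)
$Z = \frac{238495}{358512}$ ($Z = - \frac{349}{-679} + \frac{559}{4 \cdot 924} = \left(-349\right) \left(- \frac{1}{679}\right) + \frac{559}{4} \cdot \frac{1}{924} = \frac{349}{679} + \frac{559}{3696} = \frac{238495}{358512} \approx 0.66524$)
$C - Z = \frac{2110}{3} - \frac{238495}{358512} = \frac{251914945}{358512}$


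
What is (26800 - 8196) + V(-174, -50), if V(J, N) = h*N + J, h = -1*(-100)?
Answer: 13430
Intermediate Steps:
h = 100
V(J, N) = J + 100*N (V(J, N) = 100*N + J = J + 100*N)
(26800 - 8196) + V(-174, -50) = (26800 - 8196) + (-174 + 100*(-50)) = 18604 + (-174 - 5000) = 18604 - 5174 = 13430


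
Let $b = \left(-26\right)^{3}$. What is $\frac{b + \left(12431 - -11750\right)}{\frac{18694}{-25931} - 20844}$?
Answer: $- \frac{171274255}{540524458} \approx -0.31687$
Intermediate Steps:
$b = -17576$
$\frac{b + \left(12431 - -11750\right)}{\frac{18694}{-25931} - 20844} = \frac{-17576 + \left(12431 - -11750\right)}{\frac{18694}{-25931} - 20844} = \frac{-17576 + \left(12431 + 11750\right)}{18694 \left(- \frac{1}{25931}\right) - 20844} = \frac{-17576 + 24181}{- \frac{18694}{25931} - 20844} = \frac{6605}{- \frac{540524458}{25931}} = 6605 \left(- \frac{25931}{540524458}\right) = - \frac{171274255}{540524458}$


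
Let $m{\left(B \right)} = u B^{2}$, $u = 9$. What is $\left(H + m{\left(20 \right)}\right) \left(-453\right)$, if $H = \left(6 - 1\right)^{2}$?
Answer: $-1642125$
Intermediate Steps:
$H = 25$ ($H = 5^{2} = 25$)
$m{\left(B \right)} = 9 B^{2}$
$\left(H + m{\left(20 \right)}\right) \left(-453\right) = \left(25 + 9 \cdot 20^{2}\right) \left(-453\right) = \left(25 + 9 \cdot 400\right) \left(-453\right) = \left(25 + 3600\right) \left(-453\right) = 3625 \left(-453\right) = -1642125$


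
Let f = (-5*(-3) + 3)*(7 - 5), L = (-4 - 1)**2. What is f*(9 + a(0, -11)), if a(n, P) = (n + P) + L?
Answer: 828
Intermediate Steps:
L = 25 (L = (-5)**2 = 25)
f = 36 (f = (15 + 3)*2 = 18*2 = 36)
a(n, P) = 25 + P + n (a(n, P) = (n + P) + 25 = (P + n) + 25 = 25 + P + n)
f*(9 + a(0, -11)) = 36*(9 + (25 - 11 + 0)) = 36*(9 + 14) = 36*23 = 828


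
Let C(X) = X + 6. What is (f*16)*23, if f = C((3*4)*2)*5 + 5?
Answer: 57040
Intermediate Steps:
C(X) = 6 + X
f = 155 (f = (6 + (3*4)*2)*5 + 5 = (6 + 12*2)*5 + 5 = (6 + 24)*5 + 5 = 30*5 + 5 = 150 + 5 = 155)
(f*16)*23 = (155*16)*23 = 2480*23 = 57040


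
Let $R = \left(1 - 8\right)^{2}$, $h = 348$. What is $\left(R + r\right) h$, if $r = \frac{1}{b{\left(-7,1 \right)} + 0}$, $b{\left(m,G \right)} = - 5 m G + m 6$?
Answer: $\frac{119016}{7} \approx 17002.0$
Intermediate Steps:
$R = 49$ ($R = \left(-7\right)^{2} = 49$)
$b{\left(m,G \right)} = 6 m - 5 G m$ ($b{\left(m,G \right)} = - 5 G m + 6 m = 6 m - 5 G m$)
$r = - \frac{1}{7}$ ($r = \frac{1}{- 7 \left(6 - 5\right) + 0} = \frac{1}{\left(-7\right) 1 + 0} = \frac{1}{-7 + 0} = \frac{1}{-7} = - \frac{1}{7} \approx -0.14286$)
$\left(R + r\right) h = \left(49 - \frac{1}{7}\right) 348 = \frac{342}{7} \cdot 348 = \frac{119016}{7}$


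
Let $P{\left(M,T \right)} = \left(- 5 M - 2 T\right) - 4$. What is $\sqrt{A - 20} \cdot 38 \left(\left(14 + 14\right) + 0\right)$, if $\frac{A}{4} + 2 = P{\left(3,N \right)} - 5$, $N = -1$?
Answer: $2128 i \sqrt{29} \approx 11460.0 i$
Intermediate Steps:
$P{\left(M,T \right)} = -4 - 5 M - 2 T$
$A = -96$ ($A = -8 + 4 \left(\left(-4 - 15 - -2\right) - 5\right) = -8 + 4 \left(\left(-4 - 15 + 2\right) - 5\right) = -8 + 4 \left(-17 - 5\right) = -8 + 4 \left(-22\right) = -8 - 88 = -96$)
$\sqrt{A - 20} \cdot 38 \left(\left(14 + 14\right) + 0\right) = \sqrt{-96 - 20} \cdot 38 \left(\left(14 + 14\right) + 0\right) = \sqrt{-116} \cdot 38 \left(28 + 0\right) = 2 i \sqrt{29} \cdot 38 \cdot 28 = 76 i \sqrt{29} \cdot 28 = 2128 i \sqrt{29}$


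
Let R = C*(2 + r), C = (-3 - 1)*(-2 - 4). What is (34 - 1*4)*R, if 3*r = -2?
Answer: 960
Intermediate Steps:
r = -2/3 (r = (1/3)*(-2) = -2/3 ≈ -0.66667)
C = 24 (C = -4*(-6) = 24)
R = 32 (R = 24*(2 - 2/3) = 24*(4/3) = 32)
(34 - 1*4)*R = (34 - 1*4)*32 = (34 - 4)*32 = 30*32 = 960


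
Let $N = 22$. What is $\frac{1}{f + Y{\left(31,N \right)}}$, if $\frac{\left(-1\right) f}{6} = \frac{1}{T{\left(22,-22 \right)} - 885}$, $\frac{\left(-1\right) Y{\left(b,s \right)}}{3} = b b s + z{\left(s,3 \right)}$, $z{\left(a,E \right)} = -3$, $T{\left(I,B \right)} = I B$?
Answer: $- \frac{1369}{86817867} \approx -1.5769 \cdot 10^{-5}$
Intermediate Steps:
$T{\left(I,B \right)} = B I$
$Y{\left(b,s \right)} = 9 - 3 s b^{2}$ ($Y{\left(b,s \right)} = - 3 \left(b b s - 3\right) = - 3 \left(b^{2} s - 3\right) = - 3 \left(s b^{2} - 3\right) = - 3 \left(-3 + s b^{2}\right) = 9 - 3 s b^{2}$)
$f = \frac{6}{1369}$ ($f = - \frac{6}{\left(-22\right) 22 - 885} = - \frac{6}{-484 - 885} = - \frac{6}{-1369} = \left(-6\right) \left(- \frac{1}{1369}\right) = \frac{6}{1369} \approx 0.0043828$)
$\frac{1}{f + Y{\left(31,N \right)}} = \frac{1}{\frac{6}{1369} + \left(9 - 66 \cdot 31^{2}\right)} = \frac{1}{\frac{6}{1369} + \left(9 - 66 \cdot 961\right)} = \frac{1}{\frac{6}{1369} + \left(9 - 63426\right)} = \frac{1}{\frac{6}{1369} - 63417} = \frac{1}{- \frac{86817867}{1369}} = - \frac{1369}{86817867}$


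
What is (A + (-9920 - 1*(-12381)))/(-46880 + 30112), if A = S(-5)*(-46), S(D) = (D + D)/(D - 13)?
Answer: -21919/150912 ≈ -0.14524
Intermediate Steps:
S(D) = 2*D/(-13 + D) (S(D) = (2*D)/(-13 + D) = 2*D/(-13 + D))
A = -230/9 (A = (2*(-5)/(-13 - 5))*(-46) = (2*(-5)/(-18))*(-46) = (2*(-5)*(-1/18))*(-46) = (5/9)*(-46) = -230/9 ≈ -25.556)
(A + (-9920 - 1*(-12381)))/(-46880 + 30112) = (-230/9 + (-9920 - 1*(-12381)))/(-46880 + 30112) = (-230/9 + (-9920 + 12381))/(-16768) = (-230/9 + 2461)*(-1/16768) = (21919/9)*(-1/16768) = -21919/150912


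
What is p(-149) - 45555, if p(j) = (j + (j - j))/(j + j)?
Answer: -91109/2 ≈ -45555.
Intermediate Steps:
p(j) = ½ (p(j) = (j + 0)/((2*j)) = j*(1/(2*j)) = ½)
p(-149) - 45555 = ½ - 45555 = -91109/2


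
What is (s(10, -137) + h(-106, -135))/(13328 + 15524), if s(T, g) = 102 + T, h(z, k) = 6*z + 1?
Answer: -523/28852 ≈ -0.018127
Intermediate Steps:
h(z, k) = 1 + 6*z
(s(10, -137) + h(-106, -135))/(13328 + 15524) = ((102 + 10) + (1 + 6*(-106)))/(13328 + 15524) = (112 + (1 - 636))/28852 = (112 - 635)*(1/28852) = -523*1/28852 = -523/28852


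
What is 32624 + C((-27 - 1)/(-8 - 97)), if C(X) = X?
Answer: 489364/15 ≈ 32624.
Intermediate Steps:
32624 + C((-27 - 1)/(-8 - 97)) = 32624 + (-27 - 1)/(-8 - 97) = 32624 - 28/(-105) = 32624 - 28*(-1/105) = 32624 + 4/15 = 489364/15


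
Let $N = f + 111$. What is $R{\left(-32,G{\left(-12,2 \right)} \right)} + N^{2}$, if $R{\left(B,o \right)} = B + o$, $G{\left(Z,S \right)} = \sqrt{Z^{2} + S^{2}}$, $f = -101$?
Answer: $68 + 2 \sqrt{37} \approx 80.166$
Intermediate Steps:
$G{\left(Z,S \right)} = \sqrt{S^{2} + Z^{2}}$
$N = 10$ ($N = -101 + 111 = 10$)
$R{\left(-32,G{\left(-12,2 \right)} \right)} + N^{2} = \left(-32 + \sqrt{2^{2} + \left(-12\right)^{2}}\right) + 10^{2} = \left(-32 + \sqrt{4 + 144}\right) + 100 = \left(-32 + \sqrt{148}\right) + 100 = \left(-32 + 2 \sqrt{37}\right) + 100 = 68 + 2 \sqrt{37}$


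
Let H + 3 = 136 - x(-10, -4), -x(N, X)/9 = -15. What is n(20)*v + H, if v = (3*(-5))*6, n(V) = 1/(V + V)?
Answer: -17/4 ≈ -4.2500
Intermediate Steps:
x(N, X) = 135 (x(N, X) = -9*(-15) = 135)
n(V) = 1/(2*V)
v = -90 (v = -15*6 = -90)
H = -2 (H = -3 + (136 - 1*135) = -3 + (136 - 135) = -3 + 1 = -2)
n(20)*v + H = ((1/2)/20)*(-90) - 2 = ((1/2)*(1/20))*(-90) - 2 = (1/40)*(-90) - 2 = -9/4 - 2 = -17/4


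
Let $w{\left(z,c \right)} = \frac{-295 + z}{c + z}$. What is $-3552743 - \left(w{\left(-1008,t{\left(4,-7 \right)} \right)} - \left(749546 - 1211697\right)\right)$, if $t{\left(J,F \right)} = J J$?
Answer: $- \frac{3982776151}{992} \approx -4.0149 \cdot 10^{6}$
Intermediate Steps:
$t{\left(J,F \right)} = J^{2}$
$w{\left(z,c \right)} = \frac{-295 + z}{c + z}$
$-3552743 - \left(w{\left(-1008,t{\left(4,-7 \right)} \right)} - \left(749546 - 1211697\right)\right) = -3552743 - \left(\frac{-295 - 1008}{4^{2} - 1008} - \left(749546 - 1211697\right)\right) = -3552743 - \left(\frac{1}{16 - 1008} \left(-1303\right) - \left(749546 - 1211697\right)\right) = -3552743 - \left(\frac{1}{-992} \left(-1303\right) - -462151\right) = -3552743 - \left(\left(- \frac{1}{992}\right) \left(-1303\right) + 462151\right) = -3552743 - \left(\frac{1303}{992} + 462151\right) = -3552743 - \frac{458455095}{992} = - \frac{3982776151}{992}$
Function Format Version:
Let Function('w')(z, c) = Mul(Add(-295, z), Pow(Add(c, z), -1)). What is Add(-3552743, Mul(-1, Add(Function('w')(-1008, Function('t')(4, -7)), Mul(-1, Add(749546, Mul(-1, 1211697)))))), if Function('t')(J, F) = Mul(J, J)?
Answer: Rational(-3982776151, 992) ≈ -4.0149e+6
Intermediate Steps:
Function('t')(J, F) = Pow(J, 2)
Function('w')(z, c) = Mul(Pow(Add(c, z), -1), Add(-295, z))
Add(-3552743, Mul(-1, Add(Function('w')(-1008, Function('t')(4, -7)), Mul(-1, Add(749546, Mul(-1, 1211697)))))) = Add(-3552743, Mul(-1, Add(Mul(Pow(Add(Pow(4, 2), -1008), -1), Add(-295, -1008)), Mul(-1, Add(749546, Mul(-1, 1211697)))))) = Add(-3552743, Mul(-1, Add(Mul(Pow(Add(16, -1008), -1), -1303), Mul(-1, Add(749546, -1211697))))) = Add(-3552743, Mul(-1, Add(Mul(Pow(-992, -1), -1303), Mul(-1, -462151)))) = Add(-3552743, Mul(-1, Add(Mul(Rational(-1, 992), -1303), 462151))) = Add(-3552743, Mul(-1, Add(Rational(1303, 992), 462151))) = Add(-3552743, Mul(-1, Rational(458455095, 992))) = Add(-3552743, Rational(-458455095, 992)) = Rational(-3982776151, 992)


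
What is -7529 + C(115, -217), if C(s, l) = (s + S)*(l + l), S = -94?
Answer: -16643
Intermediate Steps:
C(s, l) = 2*l*(-94 + s) (C(s, l) = (s - 94)*(l + l) = (-94 + s)*(2*l) = 2*l*(-94 + s))
-7529 + C(115, -217) = -7529 + 2*(-217)*(-94 + 115) = -7529 + 2*(-217)*21 = -7529 - 9114 = -16643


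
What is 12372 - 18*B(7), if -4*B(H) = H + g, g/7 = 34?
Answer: 26949/2 ≈ 13475.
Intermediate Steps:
g = 238 (g = 7*34 = 238)
B(H) = -119/2 - H/4 (B(H) = -(H + 238)/4 = -(238 + H)/4 = -119/2 - H/4)
12372 - 18*B(7) = 12372 - 18*(-119/2 - ¼*7) = 12372 - 18*(-119/2 - 7/4) = 12372 - 18*(-245/4) = 12372 + 2205/2 = 26949/2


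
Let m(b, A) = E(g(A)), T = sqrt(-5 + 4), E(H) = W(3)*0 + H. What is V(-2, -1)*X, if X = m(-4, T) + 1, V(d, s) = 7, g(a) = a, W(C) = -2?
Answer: 7 + 7*I ≈ 7.0 + 7.0*I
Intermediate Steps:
E(H) = H (E(H) = -2*0 + H = 0 + H = H)
T = I (T = sqrt(-1) = I ≈ 1.0*I)
m(b, A) = A
X = 1 + I (X = I + 1 = 1 + I ≈ 1.0 + 1.0*I)
V(-2, -1)*X = 7*(1 + I) = 7 + 7*I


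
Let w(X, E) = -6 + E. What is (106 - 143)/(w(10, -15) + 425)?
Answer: -37/404 ≈ -0.091584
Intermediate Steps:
(106 - 143)/(w(10, -15) + 425) = (106 - 143)/((-6 - 15) + 425) = -37/(-21 + 425) = -37/404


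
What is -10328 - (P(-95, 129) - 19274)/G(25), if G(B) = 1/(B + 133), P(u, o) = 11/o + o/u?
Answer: 37195947988/12255 ≈ 3.0352e+6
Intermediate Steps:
G(B) = 1/(133 + B)
-10328 - (P(-95, 129) - 19274)/G(25) = -10328 - ((11/129 + 129/(-95)) - 19274)/(1/(133 + 25)) = -10328 - ((11*(1/129) + 129*(-1/95)) - 19274)/(1/158) = -10328 - ((11/129 - 129/95) - 19274)/1/158 = -10328 - (-15596/12255 - 19274)*158 = -10328 - (-236218466)*158/12255 = -10328 - 1*(-37322517628/12255) = -10328 + 37322517628/12255 = 37195947988/12255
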